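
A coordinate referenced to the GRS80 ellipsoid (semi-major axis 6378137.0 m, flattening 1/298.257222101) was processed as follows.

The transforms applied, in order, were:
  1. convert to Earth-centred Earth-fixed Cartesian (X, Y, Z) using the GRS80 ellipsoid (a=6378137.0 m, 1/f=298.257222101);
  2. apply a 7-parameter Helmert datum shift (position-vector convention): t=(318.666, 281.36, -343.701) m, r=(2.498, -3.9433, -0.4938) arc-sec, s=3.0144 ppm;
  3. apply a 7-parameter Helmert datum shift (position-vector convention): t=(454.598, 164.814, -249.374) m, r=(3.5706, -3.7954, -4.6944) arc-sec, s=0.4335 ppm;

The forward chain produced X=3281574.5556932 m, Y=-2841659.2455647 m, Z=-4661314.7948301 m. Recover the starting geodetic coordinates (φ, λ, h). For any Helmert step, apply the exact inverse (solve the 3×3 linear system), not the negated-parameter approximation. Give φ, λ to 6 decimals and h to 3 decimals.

φ=-47.228832°, λ=-40.903296°, h=2271.620 m

start: X=3281574.5557, Y=-2841659.2456, Z=-4661314.7948 m
→ Helmert⁻¹: X=3281097.4461, Y=-2841828.8396, Z=-4661074.5803
→ Helmert⁻¹: X=3280686.5922, Y=-2842150.2230, Z=-4660745.1288
→ geod (Bowring, a=6378137.000): φ=-47.22883200°, λ=-40.90329600°, h=2271.6200 m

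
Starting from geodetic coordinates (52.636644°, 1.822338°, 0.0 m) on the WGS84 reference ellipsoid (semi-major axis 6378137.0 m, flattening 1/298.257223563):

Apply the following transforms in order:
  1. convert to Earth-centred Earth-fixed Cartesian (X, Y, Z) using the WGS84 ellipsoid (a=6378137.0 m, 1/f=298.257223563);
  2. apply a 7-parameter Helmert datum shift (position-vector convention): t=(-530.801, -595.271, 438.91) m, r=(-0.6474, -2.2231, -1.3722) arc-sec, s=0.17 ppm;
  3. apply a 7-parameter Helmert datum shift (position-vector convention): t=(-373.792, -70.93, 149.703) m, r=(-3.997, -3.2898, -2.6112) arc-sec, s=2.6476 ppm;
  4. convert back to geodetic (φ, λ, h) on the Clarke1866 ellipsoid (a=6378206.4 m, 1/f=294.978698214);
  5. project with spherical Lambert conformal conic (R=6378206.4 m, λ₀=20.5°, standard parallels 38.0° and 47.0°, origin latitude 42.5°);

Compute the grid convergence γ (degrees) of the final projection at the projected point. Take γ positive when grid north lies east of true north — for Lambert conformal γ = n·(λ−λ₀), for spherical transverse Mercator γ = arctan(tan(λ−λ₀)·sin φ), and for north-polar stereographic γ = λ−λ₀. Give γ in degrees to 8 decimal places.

-12.63740397

start: φ=52.636644°, λ=1.822338°, h=0.000 m
→ ECEF (a=6378137.000, f=1/298.257223563): X=3876933.6126, Y=123350.5650, Z=5046106.7058
→ Helmert 7p (PV): X=3876349.9049, Y=122745.3614, Z=5046587.8717
→ Helmert 7p (PV): X=3875907.4396, Y=122723.4768, Z=5046810.3831
→ geod (Bowring, a=6378206.400): φ=52.65001347°, λ=1.81355952°, h=5.6538 m
→ into lcc (λ₀=20.5°): φ=52.65001347°, λ−λ₀=-18.68644048°
convergence γ = -12.63740397°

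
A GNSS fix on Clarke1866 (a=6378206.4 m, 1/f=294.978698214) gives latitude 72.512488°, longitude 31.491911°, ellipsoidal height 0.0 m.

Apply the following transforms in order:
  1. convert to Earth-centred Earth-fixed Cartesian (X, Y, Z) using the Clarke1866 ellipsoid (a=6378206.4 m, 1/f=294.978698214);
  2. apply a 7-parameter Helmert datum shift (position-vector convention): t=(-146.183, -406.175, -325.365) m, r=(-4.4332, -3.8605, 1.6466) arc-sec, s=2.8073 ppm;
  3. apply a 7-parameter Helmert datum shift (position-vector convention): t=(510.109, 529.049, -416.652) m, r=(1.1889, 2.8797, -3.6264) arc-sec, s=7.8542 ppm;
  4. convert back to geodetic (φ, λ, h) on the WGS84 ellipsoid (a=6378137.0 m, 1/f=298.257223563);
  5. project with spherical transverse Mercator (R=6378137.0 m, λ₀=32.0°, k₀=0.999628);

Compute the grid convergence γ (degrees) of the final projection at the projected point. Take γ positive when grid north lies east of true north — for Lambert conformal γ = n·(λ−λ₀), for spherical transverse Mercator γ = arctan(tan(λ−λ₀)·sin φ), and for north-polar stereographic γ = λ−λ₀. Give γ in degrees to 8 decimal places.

-0.48480090

start: φ=72.512488°, λ=31.491911°, h=0.000 m
→ ECEF (a=6378206.400, f=1/294.978698214): X=1639398.7723, Y=1004306.5224, Z=6060933.6245
→ Helmert 7p (PV): X=1639135.7361, Y=1004046.5206, Z=6060634.3724
→ Helmert 7p (PV): X=1639760.9860, Y=1004519.7037, Z=6060248.2247
→ geod (Bowring, a=6378137.000): φ=72.50582445°, λ=31.49168963°, h=-674.3667 m
→ into tm (λ₀=32.0°): φ=72.50582445°, λ−λ₀=-0.50831037°
convergence γ = -0.48480090°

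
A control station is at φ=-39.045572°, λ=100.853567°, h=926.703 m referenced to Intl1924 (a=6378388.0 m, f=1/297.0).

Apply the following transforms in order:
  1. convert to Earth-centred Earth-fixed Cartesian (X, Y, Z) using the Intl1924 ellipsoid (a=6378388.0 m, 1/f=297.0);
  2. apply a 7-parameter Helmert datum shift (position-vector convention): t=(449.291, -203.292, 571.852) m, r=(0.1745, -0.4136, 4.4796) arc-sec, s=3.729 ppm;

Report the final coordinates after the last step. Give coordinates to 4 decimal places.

X=-933822.2322 m, Y=4872137.0152 m, Z=-3996338.0118 m

start: φ=-39.045572°, λ=100.853567°, h=926.703 m
→ ECEF (a=6378388.000, f=1/297.0): X=-934170.2378, Y=4872339.0450, Z=-3996897.2082
→ Helmert 7p (PV): X=-933822.2322, Y=4872137.0152, Z=-3996338.0118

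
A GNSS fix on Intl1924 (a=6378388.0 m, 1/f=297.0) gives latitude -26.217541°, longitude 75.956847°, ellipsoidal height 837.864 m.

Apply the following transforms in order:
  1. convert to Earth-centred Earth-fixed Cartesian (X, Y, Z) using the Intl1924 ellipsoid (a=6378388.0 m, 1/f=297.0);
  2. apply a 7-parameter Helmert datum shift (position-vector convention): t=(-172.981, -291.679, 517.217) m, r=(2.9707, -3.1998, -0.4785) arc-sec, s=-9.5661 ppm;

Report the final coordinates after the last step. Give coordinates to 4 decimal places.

X=1389470.9713 m, Y=5555248.4645 m, Z=-2800466.6962 m

start: φ=-26.217541°, λ=75.956847°, h=837.864 m
→ ECEF (a=6378388.000, f=1/297.0): X=1389600.9041, Y=5555556.1699, Z=-2801112.2781
→ Helmert 7p (PV): X=1389470.9713, Y=5555248.4645, Z=-2800466.6962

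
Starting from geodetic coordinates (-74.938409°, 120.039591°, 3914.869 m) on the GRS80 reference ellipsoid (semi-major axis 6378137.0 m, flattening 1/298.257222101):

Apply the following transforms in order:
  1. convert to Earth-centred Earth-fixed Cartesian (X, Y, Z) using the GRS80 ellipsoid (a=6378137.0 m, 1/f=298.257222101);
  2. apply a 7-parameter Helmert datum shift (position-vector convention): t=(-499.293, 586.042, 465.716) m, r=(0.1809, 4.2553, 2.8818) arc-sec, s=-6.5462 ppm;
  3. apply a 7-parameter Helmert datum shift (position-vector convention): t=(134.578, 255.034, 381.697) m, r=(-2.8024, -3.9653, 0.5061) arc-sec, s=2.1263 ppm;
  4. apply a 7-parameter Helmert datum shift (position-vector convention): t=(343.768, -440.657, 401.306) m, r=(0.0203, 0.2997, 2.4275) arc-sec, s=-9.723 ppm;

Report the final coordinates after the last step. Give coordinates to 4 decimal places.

start: φ=-74.938409°, λ=120.039591°, h=3914.869 m
→ ECEF (a=6378137.000, f=1/298.257222101): X=-832805.2021, Y=1440161.8228, Z=-6140763.1999
→ Helmert 7p (PV): X=-833445.8491, Y=1440732.1875, Z=-6140238.8412
→ Helmert 7p (PV): X=-833198.5361, Y=1440904.8159, Z=-6139905.7971
→ Helmert 7p (PV): X=-832872.5457, Y=1440440.9475, Z=-6139443.4404

X=-832872.5457 m, Y=1440440.9475 m, Z=-6139443.4404 m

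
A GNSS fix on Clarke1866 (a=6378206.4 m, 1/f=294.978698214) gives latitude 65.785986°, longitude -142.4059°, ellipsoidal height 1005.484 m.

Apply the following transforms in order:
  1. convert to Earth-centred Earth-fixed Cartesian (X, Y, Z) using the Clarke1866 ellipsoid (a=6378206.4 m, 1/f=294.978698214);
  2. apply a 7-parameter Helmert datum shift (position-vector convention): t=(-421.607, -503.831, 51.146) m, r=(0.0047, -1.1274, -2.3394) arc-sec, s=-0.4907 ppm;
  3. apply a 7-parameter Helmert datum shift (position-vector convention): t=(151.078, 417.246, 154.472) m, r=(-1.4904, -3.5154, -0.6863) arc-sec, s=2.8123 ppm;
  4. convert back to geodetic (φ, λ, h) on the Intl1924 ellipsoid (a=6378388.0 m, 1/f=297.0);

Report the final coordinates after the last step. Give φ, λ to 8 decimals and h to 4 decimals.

start: φ=65.785986°, λ=-142.405900°, h=1005.484 m
→ ECEF (a=6378206.400, f=1/294.978698214): X=-2078977.8179, Y=-1600687.4346, Z=5794927.3469
→ Helmert 7p (PV): X=-2079448.2331, Y=-1601167.0330, Z=5794964.2496
→ Helmert 7p (PV): X=-2079407.0954, Y=-1600705.4985, Z=5795111.1479
→ geod (Bowring, a=6378388.000): φ=65.78280497°, λ=-142.41130552°, h=1013.7309 m

φ=65.78280497°, λ=-142.41130552°, h=1013.7309 m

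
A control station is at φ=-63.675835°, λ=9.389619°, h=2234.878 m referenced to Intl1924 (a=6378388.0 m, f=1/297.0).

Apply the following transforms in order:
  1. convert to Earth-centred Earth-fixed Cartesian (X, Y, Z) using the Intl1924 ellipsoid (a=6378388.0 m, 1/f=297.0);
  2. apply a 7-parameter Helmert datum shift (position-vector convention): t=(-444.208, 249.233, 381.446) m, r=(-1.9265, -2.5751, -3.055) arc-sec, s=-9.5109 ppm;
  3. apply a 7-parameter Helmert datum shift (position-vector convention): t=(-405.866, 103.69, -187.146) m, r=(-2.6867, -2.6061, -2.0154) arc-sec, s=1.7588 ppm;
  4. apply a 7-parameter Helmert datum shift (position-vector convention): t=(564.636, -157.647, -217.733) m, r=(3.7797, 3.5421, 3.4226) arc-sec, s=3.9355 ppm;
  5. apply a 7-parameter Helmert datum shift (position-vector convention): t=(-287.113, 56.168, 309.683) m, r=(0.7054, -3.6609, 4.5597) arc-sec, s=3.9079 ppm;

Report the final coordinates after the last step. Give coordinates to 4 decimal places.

start: φ=-63.675835°, λ=9.389619°, h=2234.878 m
→ ECEF (a=6378388.000, f=1/297.0): X=2799138.5048, Y=462873.3355, Z=-5695912.1297
→ Helmert 7p (PV): X=2798745.6396, Y=463023.5094, Z=-5695445.8883
→ Helmert 7p (PV): X=2798421.1808, Y=463026.4813, Z=-5695613.7211
→ Helmert 7p (PV): X=2798891.3380, Y=463021.4613, Z=-5695893.4408
→ Helmert 7p (PV): X=2798706.0214, Y=463160.7907, Z=-5695554.7568

X=2798706.0214 m, Y=463160.7907 m, Z=-5695554.7568 m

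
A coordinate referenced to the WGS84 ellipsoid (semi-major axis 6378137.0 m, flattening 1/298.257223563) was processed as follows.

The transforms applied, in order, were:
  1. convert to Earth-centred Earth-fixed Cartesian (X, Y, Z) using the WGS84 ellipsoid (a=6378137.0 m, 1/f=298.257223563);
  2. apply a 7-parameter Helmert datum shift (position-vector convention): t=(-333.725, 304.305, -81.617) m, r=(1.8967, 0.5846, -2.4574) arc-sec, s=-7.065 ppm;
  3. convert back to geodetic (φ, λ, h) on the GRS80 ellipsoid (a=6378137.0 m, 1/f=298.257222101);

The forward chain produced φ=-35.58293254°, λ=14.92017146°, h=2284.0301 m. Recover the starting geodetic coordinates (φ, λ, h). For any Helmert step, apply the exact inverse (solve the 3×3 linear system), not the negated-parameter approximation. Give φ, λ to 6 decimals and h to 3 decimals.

start: φ=-35.582933°, λ=14.920171°, h=2284.030 m
→ ECEF (a=6378137.000, f=1/298.257222101): X=5019775.8790, Y=1337551.6381, Z=-3691984.1514
→ Helmert⁻¹: X=5020139.6029, Y=1337282.6409, Z=-3691926.6866
→ geod (Bowring, a=6378137.000): φ=-35.58103200°, λ=14.91627200°, h=2480.1130 m

φ=-35.581032°, λ=14.916272°, h=2480.113 m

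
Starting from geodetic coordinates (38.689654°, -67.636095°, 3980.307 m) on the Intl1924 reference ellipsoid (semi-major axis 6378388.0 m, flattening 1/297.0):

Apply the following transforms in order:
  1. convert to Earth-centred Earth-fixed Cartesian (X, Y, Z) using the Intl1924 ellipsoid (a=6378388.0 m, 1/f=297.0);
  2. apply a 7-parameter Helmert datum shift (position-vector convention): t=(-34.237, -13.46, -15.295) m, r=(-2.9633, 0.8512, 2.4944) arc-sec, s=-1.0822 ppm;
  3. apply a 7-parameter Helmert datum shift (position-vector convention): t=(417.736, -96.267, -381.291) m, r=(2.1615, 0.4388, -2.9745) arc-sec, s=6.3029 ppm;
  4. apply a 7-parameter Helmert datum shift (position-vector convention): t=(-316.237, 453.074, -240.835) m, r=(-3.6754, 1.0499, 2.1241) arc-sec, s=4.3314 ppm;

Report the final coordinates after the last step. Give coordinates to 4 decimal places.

X=1898142.1475 m, Y=-4612678.3909 m, Z=3967516.2401 m

start: φ=38.689654°, λ=-67.636095°, h=3980.307 m
→ ECEF (a=6378388.000, f=1/297.0): X=1897974.9717, Y=-4613078.9278, Z=3968037.1578
→ Helmert 7p (PV): X=1898010.8426, Y=-4613007.4363, Z=3968076.0098
→ Helmert 7p (PV): X=1898382.4595, Y=-4613201.7323, Z=3967667.3502
→ Helmert 7p (PV): X=1898142.1475, Y=-4612678.3909, Z=3967516.2401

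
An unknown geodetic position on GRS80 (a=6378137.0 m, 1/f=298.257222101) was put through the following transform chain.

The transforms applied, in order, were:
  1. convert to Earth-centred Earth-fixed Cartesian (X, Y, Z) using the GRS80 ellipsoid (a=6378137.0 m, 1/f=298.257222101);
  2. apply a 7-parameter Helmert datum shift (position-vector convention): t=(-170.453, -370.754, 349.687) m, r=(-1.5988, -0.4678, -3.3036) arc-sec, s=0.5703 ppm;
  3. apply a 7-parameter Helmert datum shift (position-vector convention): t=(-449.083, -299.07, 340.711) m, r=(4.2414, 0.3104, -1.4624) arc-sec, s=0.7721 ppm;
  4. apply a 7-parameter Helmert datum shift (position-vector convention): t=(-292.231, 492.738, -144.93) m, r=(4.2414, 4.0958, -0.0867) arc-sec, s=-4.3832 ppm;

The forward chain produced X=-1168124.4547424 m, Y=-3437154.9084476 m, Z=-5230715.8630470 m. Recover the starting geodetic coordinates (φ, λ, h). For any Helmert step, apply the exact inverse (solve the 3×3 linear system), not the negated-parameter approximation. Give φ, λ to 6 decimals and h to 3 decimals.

φ=-55.423226°, λ=-108.753985°, h=3545.279 m

start: X=-1168124.4547, Y=-3437154.9084, Z=-5230715.8630 m
→ Helmert⁻¹: X=-1167732.0346, Y=-3437770.7604, Z=-5230546.3569
→ Helmert⁻¹: X=-1167249.8065, Y=-3437584.8727, Z=-5230814.0991
→ Helmert⁻¹: X=-1167035.5010, Y=-3437190.3020, Z=-5231184.7983
→ geod (Bowring, a=6378137.000): φ=-55.42322600°, λ=-108.75398500°, h=3545.2790 m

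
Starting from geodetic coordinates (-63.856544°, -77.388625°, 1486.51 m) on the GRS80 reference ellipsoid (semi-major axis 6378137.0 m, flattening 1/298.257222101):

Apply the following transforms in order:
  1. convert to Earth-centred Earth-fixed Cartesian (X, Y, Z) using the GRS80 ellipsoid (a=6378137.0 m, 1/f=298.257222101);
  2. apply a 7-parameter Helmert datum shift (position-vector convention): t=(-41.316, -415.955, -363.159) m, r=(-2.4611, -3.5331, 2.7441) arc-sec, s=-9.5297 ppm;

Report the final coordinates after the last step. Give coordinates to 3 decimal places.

X=615492.171 m, Y=-2751048.370 m, Z=-5704286.418 m

start: φ=-63.856544°, λ=-77.388625°, h=1486.510 m
→ ECEF (a=6378137.000, f=1/298.257222101): X=615405.0554, Y=-2750598.7567, Z=-5704020.9767
→ Helmert 7p (PV): X=615492.1708, Y=-2751048.3704, Z=-5704286.4178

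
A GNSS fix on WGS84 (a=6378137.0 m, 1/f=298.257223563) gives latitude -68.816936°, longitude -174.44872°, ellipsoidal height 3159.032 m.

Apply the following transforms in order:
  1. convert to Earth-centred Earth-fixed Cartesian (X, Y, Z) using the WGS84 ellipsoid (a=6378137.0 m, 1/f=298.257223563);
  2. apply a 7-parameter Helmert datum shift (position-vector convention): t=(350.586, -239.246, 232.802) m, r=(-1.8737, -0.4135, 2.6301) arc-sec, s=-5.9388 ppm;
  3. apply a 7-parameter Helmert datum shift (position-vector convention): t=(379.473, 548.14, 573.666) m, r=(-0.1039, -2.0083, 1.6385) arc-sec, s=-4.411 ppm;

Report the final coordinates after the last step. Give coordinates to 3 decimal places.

start: φ=-68.816936°, λ=-174.448720°, h=3159.032 m
→ ECEF (a=6378137.000, f=1/298.257223563): X=-2301765.1497, Y=-223714.1464, Z=-5927570.0357
→ Helmert 7p (PV): X=-2301386.1585, Y=-224035.2591, Z=-5927304.6131
→ Helmert 7p (PV): X=-2300937.0434, Y=-223507.3980, Z=-5926727.0963

X=-2300937.043 m, Y=-223507.398 m, Z=-5926727.096 m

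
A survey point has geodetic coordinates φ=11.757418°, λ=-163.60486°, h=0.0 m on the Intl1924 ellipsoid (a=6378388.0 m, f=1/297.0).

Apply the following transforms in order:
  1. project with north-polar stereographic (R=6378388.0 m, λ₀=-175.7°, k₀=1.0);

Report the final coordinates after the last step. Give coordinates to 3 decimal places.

start: φ=11.757418°, λ=-163.604860°, h=0.000 m
→ stereo (R=6378388.0, λ₀=-175.7°): E=2173937.1619, N=-10144709.1607

E=2173937.162 m, N=-10144709.161 m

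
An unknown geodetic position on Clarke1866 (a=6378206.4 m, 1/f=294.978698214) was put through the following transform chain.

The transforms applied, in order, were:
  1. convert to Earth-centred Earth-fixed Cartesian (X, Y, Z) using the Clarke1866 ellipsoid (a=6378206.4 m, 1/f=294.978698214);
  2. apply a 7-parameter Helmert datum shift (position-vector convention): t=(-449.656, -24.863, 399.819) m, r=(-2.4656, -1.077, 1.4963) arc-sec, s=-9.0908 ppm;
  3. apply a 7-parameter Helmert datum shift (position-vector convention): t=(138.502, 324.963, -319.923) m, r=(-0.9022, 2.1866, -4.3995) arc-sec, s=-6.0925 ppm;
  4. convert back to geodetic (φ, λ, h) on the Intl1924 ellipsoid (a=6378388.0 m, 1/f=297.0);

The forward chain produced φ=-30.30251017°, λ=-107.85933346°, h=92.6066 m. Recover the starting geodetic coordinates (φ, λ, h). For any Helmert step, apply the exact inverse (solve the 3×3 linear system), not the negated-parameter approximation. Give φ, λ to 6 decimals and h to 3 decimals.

start: φ=-30.302510°, λ=-107.859333°, h=92.607 m
→ ECEF (a=6378388.000, f=1/297.0): X=-1690343.4103, Y=-5246131.9159, Z=-3199464.3419
→ Helmert⁻¹: X=-1690346.3922, Y=-5246510.9039, Z=-3199204.7772
→ Helmert⁻¹: X=-1689966.8653, Y=-5246483.2289, Z=-3199687.5736
→ geod (Bowring, a=6378206.400): φ=-30.30440200°, λ=-107.85448800°, h=613.0730 m

φ=-30.304402°, λ=-107.854488°, h=613.073 m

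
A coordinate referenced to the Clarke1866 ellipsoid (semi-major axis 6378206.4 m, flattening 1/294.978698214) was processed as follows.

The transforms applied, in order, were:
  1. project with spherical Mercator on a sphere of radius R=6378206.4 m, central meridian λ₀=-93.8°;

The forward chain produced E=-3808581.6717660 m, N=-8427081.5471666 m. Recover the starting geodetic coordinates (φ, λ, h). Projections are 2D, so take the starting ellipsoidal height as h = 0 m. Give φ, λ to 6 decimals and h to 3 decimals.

start: E=-3808581.6718, N=-8427081.5472 m
→ merc⁻¹: φ=-60.12217800°, λ=-128.01269900°

φ=-60.122178°, λ=-128.012699°, h=0.000 m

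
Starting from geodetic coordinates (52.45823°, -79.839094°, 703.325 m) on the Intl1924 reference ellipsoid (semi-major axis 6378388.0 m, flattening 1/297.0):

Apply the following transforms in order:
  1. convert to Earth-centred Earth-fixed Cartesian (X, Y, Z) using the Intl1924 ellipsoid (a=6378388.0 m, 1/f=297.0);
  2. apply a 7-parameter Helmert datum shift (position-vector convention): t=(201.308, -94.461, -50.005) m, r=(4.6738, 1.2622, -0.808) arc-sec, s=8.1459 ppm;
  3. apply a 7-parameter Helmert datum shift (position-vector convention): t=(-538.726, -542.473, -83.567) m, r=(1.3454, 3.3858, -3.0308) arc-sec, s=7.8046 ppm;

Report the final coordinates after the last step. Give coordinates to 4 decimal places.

X=686893.0436 m, Y=-3835038.0184 m, Z=5034510.4187 m

start: φ=52.458230°, λ=-79.839094°, h=703.325 m
→ ECEF (a=6378388.000, f=1/297.0): X=687177.4096, Y=-3834180.2106, Z=5034691.0656
→ Helmert 7p (PV): X=687400.1046, Y=-3834422.6794, Z=5034590.9873
→ Helmert 7p (PV): X=686893.0436, Y=-3835038.0184, Z=5034510.4187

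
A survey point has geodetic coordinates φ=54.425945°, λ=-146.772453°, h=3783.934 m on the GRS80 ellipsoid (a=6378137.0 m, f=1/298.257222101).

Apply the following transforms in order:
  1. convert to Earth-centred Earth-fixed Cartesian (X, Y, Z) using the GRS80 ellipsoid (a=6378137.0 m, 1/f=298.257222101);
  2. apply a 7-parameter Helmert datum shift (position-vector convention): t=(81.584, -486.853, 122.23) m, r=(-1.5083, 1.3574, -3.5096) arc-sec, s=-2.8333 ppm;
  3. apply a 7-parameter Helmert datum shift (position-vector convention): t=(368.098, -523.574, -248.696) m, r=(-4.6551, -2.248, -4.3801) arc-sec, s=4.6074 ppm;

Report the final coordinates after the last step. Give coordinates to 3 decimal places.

start: φ=54.425945°, λ=-146.772453°, h=3783.934 m
→ ECEF (a=6378137.000, f=1/298.257222101): X=-3112583.6322, Y=-2038955.6327, Z=5167546.4946
→ Helmert 7p (PV): X=-3112493.9153, Y=-2039345.9609, Z=5167689.4765
→ Helmert 7p (PV): X=-3112239.7851, Y=-2039696.2080, Z=5167476.6934

X=-3112239.785 m, Y=-2039696.208 m, Z=5167476.693 m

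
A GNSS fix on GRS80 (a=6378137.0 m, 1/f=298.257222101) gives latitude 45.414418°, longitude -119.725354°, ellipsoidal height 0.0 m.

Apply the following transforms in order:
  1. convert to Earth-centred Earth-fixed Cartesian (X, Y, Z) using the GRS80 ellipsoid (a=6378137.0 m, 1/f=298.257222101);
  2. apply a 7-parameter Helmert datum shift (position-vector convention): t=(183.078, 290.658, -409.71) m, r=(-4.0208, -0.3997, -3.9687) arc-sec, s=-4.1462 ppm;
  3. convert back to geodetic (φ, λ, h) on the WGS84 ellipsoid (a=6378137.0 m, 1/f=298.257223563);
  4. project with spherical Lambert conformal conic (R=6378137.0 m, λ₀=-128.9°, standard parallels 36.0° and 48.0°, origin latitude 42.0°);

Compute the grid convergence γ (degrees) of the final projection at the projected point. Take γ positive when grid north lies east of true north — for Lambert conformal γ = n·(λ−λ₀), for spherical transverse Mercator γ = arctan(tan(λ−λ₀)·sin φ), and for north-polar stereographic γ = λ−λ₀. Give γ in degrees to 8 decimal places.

6.14928011

start: φ=45.414418°, λ=-119.725354°, h=0.000 m
→ ECEF (a=6378137.000, f=1/298.257222101): X=-2223809.4326, Y=-3894747.3499, Z=4519797.3418
→ Helmert 7p (PV): X=-2223700.8304, Y=-3894309.6500, Z=4519440.5040
→ geod (Bowring, a=6378137.000): φ=45.41494505°, λ=-119.72692192°, h=-558.7635 m
→ into lcc (λ₀=-128.9°): φ=45.41494505°, λ−λ₀=9.17307808°
convergence γ = 6.14928011°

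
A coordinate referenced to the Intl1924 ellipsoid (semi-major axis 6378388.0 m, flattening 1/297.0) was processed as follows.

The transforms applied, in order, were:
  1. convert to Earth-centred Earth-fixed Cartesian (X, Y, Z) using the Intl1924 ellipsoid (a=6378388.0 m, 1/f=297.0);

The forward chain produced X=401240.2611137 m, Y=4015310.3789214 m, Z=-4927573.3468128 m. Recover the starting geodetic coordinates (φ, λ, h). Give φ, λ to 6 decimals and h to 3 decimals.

φ=-50.874346°, λ=84.293515°, h=3534.636 m

start: X=401240.2611, Y=4015310.3789, Z=-4927573.3468 m
→ geod (Bowring, a=6378388.000): φ=-50.87434600°, λ=84.29351500°, h=3534.6360 m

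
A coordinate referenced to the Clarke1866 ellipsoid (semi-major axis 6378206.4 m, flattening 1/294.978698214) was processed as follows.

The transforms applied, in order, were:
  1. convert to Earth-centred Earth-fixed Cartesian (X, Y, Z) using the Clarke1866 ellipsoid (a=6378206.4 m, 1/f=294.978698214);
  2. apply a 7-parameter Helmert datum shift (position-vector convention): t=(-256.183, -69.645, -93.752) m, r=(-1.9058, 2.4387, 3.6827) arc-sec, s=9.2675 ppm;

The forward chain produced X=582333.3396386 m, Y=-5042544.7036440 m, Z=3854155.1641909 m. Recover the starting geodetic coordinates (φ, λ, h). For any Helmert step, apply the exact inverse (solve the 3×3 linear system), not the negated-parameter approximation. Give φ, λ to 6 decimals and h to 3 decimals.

φ=37.396648°, λ=-83.411052°, h=3143.625 m

start: X=582333.3396, Y=-5042544.7036, Z=3854155.1642 m
→ Helmert⁻¹: X=582448.5256, Y=-5042474.3381, Z=3854173.4933
→ geod (Bowring, a=6378206.400): φ=37.39664800°, λ=-83.41105200°, h=3143.6250 m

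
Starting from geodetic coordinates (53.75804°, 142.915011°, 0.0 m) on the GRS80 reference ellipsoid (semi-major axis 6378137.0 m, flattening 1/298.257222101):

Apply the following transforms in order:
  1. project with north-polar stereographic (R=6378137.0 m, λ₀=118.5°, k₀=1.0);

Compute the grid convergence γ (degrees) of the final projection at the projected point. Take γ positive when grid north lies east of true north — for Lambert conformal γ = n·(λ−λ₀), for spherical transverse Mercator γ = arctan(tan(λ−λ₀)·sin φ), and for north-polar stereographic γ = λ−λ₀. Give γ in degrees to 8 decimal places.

start: φ=53.758040°, λ=142.915011°, h=0.000 m
→ into stereo (λ₀=118.5°): φ=53.75804000°, λ−λ₀=24.41501100°
convergence γ = 24.41501100°

24.41501100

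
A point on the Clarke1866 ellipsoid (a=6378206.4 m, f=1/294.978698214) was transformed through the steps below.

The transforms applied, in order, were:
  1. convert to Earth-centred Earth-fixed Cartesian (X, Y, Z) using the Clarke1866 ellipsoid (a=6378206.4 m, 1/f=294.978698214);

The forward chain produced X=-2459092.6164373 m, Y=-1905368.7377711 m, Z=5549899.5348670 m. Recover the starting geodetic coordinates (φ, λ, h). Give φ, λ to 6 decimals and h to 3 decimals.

φ=60.893776°, λ=-142.230547°, h=573.828 m

start: X=-2459092.6164, Y=-1905368.7378, Z=5549899.5349 m
→ geod (Bowring, a=6378206.400): φ=60.89377600°, λ=-142.23054700°, h=573.8280 m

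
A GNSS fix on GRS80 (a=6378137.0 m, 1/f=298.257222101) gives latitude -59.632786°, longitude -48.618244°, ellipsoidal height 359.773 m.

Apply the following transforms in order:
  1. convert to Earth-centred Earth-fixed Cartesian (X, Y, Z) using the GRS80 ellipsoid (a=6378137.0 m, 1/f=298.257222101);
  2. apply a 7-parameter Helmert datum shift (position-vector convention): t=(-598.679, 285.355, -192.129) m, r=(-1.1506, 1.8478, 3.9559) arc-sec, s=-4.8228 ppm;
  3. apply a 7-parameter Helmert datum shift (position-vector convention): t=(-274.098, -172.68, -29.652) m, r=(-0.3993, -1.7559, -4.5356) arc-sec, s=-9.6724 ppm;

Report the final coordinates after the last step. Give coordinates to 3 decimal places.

start: φ=-59.632786°, λ=-48.618244°, h=359.773 m
→ ECEF (a=6378137.000, f=1/298.257222101): X=2137018.0032, Y=-2425527.6187, Z=-5480218.6500
→ Helmert 7p (PV): X=2136406.4425, Y=-2425220.1507, Z=-5480389.9630
→ Helmert 7p (PV): X=2136105.0054, Y=-2425426.9596, Z=-5480343.7249

X=2136105.005 m, Y=-2425426.960 m, Z=-5480343.725 m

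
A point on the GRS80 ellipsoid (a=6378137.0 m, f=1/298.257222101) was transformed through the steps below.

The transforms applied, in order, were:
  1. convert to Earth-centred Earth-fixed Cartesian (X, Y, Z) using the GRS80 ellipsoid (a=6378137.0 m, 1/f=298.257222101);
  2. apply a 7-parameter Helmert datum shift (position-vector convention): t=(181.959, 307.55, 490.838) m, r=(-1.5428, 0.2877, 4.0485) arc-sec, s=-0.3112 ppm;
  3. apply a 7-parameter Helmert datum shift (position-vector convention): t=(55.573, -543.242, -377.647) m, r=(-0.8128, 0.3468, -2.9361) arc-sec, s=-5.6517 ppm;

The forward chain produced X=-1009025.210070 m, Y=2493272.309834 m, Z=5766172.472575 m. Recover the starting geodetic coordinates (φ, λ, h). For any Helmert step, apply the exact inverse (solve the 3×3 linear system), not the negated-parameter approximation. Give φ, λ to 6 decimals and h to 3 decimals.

φ=65.137339°, λ=112.036512°, h=2154.180 m

start: X=-1009025.2101, Y=2493272.3098, Z=5766172.4726 m
→ Helmert⁻¹: X=-1009131.6799, Y=2493792.5580, Z=5766590.8408
→ Helmert⁻¹: X=-1009273.0547, Y=2493462.4648, Z=5766119.0399
→ geod (Bowring, a=6378137.000): φ=65.13733900°, λ=112.03651200°, h=2154.1800 m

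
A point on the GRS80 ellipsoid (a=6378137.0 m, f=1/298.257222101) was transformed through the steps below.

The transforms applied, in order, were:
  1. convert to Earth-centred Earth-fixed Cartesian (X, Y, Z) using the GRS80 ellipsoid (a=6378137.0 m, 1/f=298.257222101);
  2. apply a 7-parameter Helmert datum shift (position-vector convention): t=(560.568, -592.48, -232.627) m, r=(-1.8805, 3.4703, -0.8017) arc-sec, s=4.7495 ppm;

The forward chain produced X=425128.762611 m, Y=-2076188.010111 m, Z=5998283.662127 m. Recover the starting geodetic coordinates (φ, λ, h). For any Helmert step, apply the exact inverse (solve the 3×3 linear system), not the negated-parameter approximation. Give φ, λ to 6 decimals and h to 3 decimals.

start: X=425128.7626, Y=-2076188.0101, Z=5998283.6621 m
→ Helmert⁻¹: X=424473.3243, Y=-2075638.7099, Z=5998476.0174
→ geod (Bowring, a=6378137.000): φ=70.66781500°, λ=-78.44223100°, h=2503.3440 m

φ=70.667815°, λ=-78.442231°, h=2503.344 m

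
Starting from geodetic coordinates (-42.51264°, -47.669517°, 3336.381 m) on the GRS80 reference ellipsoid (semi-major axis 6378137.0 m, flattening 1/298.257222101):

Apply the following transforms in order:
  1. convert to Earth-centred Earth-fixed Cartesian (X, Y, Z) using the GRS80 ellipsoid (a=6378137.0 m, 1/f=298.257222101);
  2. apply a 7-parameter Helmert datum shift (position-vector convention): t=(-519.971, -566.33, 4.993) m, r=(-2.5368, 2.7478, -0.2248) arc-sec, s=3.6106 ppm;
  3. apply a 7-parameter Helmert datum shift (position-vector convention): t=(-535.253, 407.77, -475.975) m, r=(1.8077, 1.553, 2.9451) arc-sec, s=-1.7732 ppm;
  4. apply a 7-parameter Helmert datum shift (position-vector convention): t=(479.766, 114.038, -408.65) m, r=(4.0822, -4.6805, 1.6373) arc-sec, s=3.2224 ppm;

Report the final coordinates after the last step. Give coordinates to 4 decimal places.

X=3172049.9166 m, Y=-3482763.6797 m, Z=-4290956.5454 m

start: φ=-42.512640°, λ=-47.669517°, h=3336.381 m
→ ECEF (a=6378137.000, f=1/298.257222101): X=3172527.8259, Y=-3482838.2929, Z=-4290004.3986
→ Helmert 7p (PV): X=3171958.3634, Y=-3483473.4176, Z=-4290014.3240
→ Helmert 7p (PV): X=3171434.9236, Y=-3482976.5832, Z=-4290537.1031
→ Helmert 7p (PV): X=3172049.9166, Y=-3482763.6797, Z=-4290956.5454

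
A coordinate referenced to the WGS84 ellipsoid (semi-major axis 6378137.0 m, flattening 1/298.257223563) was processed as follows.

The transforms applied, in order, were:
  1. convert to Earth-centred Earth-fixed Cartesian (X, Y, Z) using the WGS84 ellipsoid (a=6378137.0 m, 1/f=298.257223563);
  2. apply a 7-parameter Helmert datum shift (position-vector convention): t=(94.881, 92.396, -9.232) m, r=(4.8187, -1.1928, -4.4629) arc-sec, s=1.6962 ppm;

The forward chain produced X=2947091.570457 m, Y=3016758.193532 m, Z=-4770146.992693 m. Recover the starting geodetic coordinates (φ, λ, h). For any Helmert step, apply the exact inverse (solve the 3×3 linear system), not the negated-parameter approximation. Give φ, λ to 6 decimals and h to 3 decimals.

start: X=2947091.5705, Y=3016758.1935, Z=-4770146.9927 m
→ Helmert⁻¹: X=2946898.8356, Y=3016613.0015, Z=-4770217.1844
→ geod (Bowring, a=6378137.000): φ=-48.71245800°, λ=45.66976400°, h=928.2410 m

φ=-48.712458°, λ=45.669764°, h=928.241 m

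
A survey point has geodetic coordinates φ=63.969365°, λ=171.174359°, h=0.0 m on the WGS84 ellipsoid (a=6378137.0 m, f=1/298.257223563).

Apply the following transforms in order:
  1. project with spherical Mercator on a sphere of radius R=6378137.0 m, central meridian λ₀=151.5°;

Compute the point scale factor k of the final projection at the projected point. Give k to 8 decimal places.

2.27867434

start: φ=63.969365°, λ=171.174359°, h=0.000 m
→ into merc (λ₀=151.5°): φ=63.96936500°, λ−λ₀=19.67435900°
scale k = 2.27867434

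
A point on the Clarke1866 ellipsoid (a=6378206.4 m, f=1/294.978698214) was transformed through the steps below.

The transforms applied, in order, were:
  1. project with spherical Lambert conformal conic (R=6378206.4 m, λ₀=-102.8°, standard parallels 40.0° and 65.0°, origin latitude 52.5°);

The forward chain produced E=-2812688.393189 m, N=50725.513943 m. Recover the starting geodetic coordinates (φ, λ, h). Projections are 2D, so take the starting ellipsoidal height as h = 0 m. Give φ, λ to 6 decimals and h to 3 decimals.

φ=45.815417°, λ=-141.511535°, h=0.000 m

start: E=-2812688.3932, N=50725.5139 m
→ lcc⁻¹: φ=45.81541700°, λ=-141.51153500°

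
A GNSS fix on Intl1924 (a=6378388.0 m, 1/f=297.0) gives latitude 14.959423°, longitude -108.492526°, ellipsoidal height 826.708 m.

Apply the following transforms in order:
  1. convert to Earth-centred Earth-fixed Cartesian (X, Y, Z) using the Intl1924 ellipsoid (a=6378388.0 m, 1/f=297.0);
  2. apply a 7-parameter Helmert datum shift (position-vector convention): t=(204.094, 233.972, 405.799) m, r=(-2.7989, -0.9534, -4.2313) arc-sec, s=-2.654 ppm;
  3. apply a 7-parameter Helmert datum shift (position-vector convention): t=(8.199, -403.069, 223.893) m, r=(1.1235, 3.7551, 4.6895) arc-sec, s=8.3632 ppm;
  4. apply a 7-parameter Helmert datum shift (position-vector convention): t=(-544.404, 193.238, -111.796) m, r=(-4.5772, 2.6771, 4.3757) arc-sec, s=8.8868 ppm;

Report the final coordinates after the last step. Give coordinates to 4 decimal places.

start: φ=14.959423°, λ=-108.492526°, h=826.708 m
→ ECEF (a=6378388.000, f=1/297.0): X=-1955229.1759, Y=-5846098.2583, Z=1635995.6582
→ Helmert 7p (PV): X=-1955147.3807, Y=-5845786.4619, Z=1636467.4060
→ Helmert 7p (PV): X=-1954992.8334, Y=-5846291.7854, Z=1636708.7377
→ Helmert 7p (PV): X=-1955409.3438, Y=-5846155.6555, Z=1636766.5964

X=-1955409.3438 m, Y=-5846155.6555 m, Z=1636766.5964 m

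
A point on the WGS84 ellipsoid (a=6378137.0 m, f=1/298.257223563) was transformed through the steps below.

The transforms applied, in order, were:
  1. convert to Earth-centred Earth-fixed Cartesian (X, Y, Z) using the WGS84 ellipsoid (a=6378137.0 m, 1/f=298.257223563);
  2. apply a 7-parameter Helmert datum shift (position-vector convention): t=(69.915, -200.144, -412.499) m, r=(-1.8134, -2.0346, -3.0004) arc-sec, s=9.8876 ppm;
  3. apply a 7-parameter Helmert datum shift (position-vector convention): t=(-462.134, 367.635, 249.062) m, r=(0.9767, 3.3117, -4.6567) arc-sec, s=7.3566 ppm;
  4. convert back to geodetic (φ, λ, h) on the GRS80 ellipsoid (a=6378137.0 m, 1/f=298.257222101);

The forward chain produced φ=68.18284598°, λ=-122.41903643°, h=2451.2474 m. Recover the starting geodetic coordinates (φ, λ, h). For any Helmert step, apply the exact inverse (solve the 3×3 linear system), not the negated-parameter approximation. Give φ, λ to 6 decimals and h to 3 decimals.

φ=68.183581°, λ=-122.407203°, h=2467.583 m

start: φ=68.182846°, λ=-122.419036°, h=2451.247 m
→ ECEF (a=6378137.000, f=1/298.257222101): X=-1274963.3391, Y=-2007546.1182, Z=5900978.2576
→ Helmert⁻¹: X=-1274541.2369, Y=-2007899.8157, Z=5900674.8309
→ Helmert⁻¹: X=-1274511.1360, Y=-2007750.2395, Z=5901023.9033
→ geod (Bowring, a=6378137.000): φ=68.18358100°, λ=-122.40720300°, h=2467.5830 m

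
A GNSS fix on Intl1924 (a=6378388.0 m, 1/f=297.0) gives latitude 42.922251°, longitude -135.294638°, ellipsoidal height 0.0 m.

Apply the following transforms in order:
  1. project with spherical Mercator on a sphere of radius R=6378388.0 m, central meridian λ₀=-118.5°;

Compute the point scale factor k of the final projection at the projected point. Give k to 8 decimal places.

start: φ=42.922251°, λ=-135.294638°, h=0.000 m
→ into merc (λ₀=-118.5°): φ=42.92225100°, λ−λ₀=-16.79463800°
scale k = 1.36560069

1.36560069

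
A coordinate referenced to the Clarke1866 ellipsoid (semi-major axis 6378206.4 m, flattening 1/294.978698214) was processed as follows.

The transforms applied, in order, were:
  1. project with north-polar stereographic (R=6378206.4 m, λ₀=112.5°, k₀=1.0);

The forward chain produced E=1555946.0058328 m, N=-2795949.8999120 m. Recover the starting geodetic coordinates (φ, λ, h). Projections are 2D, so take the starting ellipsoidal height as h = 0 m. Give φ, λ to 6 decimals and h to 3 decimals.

start: E=1555946.0058, N=-2795949.8999 m
→ stereo⁻¹: φ=61.83764300°, λ=141.59593600°

φ=61.837643°, λ=141.595936°, h=0.000 m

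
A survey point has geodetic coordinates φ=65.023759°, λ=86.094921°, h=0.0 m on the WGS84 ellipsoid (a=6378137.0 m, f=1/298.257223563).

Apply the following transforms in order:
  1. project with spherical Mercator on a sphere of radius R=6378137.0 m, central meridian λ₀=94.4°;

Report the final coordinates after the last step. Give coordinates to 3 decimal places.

E=-924517.165 m, N=9614632.518 m

start: φ=65.023759°, λ=86.094921°, h=0.000 m
→ merc (R=6378137.0, λ₀=94.4°): E=-924517.1653, N=9614632.5185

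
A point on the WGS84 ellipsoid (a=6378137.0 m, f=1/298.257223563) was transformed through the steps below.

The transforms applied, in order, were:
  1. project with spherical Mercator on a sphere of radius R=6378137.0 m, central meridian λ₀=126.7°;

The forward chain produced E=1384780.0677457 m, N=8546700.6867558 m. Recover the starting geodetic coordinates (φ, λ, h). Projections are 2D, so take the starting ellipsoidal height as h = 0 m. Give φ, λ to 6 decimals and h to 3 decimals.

start: E=1384780.0677, N=8546700.6868 m
→ merc⁻¹: φ=60.65353800°, λ=139.13969100°

φ=60.653538°, λ=139.139691°, h=0.000 m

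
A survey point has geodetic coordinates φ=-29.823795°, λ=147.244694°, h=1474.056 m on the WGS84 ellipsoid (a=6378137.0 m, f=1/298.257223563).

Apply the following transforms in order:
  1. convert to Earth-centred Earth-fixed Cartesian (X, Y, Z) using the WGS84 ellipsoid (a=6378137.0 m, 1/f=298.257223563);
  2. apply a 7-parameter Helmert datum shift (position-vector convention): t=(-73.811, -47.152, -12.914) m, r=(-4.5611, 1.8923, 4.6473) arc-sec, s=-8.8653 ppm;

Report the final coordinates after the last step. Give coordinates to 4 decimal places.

start: φ=-29.823795°, λ=147.244694°, h=1474.056 m
→ ECEF (a=6378137.000, f=1/298.257223563): X=-4658469.4320, Y=2997038.1589, Z=-3154176.2080
→ Helmert 7p (PV): X=-4658598.4057, Y=2996789.7322, Z=-3154184.6947

X=-4658598.4057 m, Y=2996789.7322 m, Z=-3154184.6947 m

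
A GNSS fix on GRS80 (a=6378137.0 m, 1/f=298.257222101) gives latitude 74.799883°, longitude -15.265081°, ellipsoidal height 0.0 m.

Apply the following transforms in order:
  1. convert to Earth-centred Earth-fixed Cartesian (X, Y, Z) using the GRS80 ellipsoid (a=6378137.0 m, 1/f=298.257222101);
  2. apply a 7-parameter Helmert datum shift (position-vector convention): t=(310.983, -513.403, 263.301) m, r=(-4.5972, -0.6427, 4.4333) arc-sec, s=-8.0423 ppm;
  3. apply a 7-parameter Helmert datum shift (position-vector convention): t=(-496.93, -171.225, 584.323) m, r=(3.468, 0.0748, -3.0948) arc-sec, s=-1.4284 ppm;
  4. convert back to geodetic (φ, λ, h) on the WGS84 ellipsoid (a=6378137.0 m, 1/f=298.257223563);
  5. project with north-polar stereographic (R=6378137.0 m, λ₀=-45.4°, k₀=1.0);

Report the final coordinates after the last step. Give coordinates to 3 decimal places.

E=853785.925 m, N=-1472146.482 m

start: φ=74.799883°, λ=-15.265081°, h=0.000 m
→ ECEF (a=6378137.000, f=1/298.257222101): X=1618341.7960, Y=-441668.2774, Z=6132946.8944
→ Helmert 7p (PV): X=1618630.1471, Y=-442006.6562, Z=6133175.7587
→ Helmert 7p (PV): X=1618126.4973, Y=-442304.6547, Z=6133743.3025
→ geod (Bowring, a=6378137.000): φ=74.80209953°, λ=-15.28798614°, h=758.0584 m
→ stereo (R=6378137.0, λ₀=-45.4°): E=853785.9248, N=-1472146.4816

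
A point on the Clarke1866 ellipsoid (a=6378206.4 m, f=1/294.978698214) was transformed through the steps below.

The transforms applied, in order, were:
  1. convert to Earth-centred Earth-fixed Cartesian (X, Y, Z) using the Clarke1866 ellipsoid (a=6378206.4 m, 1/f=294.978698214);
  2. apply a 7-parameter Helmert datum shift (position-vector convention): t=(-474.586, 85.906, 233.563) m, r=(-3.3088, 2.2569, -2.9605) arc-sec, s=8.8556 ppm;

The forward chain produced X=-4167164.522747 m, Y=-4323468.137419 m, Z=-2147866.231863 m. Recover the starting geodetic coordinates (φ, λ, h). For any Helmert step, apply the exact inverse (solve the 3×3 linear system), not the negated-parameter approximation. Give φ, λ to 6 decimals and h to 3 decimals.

φ=-19.809298°, λ=-133.940779°, h=1407.893 m

start: X=-4167164.5227, Y=-4323468.1374, Z=-2147866.2319 m
→ Helmert⁻¹: X=-4166567.4781, Y=-4323541.0981, Z=-2148195.7180
→ geod (Bowring, a=6378206.400): φ=-19.80929800°, λ=-133.94077900°, h=1407.8930 m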